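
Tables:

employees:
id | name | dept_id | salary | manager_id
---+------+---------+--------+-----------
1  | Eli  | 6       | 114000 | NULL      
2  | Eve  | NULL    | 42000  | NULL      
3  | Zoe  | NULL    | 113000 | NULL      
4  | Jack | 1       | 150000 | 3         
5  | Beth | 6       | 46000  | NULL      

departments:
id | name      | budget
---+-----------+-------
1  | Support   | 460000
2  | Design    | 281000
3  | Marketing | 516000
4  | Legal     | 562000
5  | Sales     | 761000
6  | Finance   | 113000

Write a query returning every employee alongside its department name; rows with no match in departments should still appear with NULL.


LEFT JOIN keeps every row from employees (the left table); where dept_id has no match in departments, the department columns become NULL. Walk through each employee:
  - employee 1 (Eli): dept_id=6 -> matches Finance
  - employee 2 (Eve): dept_id=NULL, no match -> kept with NULL
  - employee 3 (Zoe): dept_id=NULL, no match -> kept with NULL
  - employee 4 (Jack): dept_id=1 -> matches Support
  - employee 5 (Beth): dept_id=6 -> matches Finance
All 5 rows appear; 2 have NULL department.

SQL:
SELECT a.name, b.name AS department
FROM employees a
LEFT JOIN departments b ON a.dept_id = b.id

Result:
name | department
-----+-----------
Eli  | Finance   
Eve  | NULL      
Zoe  | NULL      
Jack | Support   
Beth | Finance   


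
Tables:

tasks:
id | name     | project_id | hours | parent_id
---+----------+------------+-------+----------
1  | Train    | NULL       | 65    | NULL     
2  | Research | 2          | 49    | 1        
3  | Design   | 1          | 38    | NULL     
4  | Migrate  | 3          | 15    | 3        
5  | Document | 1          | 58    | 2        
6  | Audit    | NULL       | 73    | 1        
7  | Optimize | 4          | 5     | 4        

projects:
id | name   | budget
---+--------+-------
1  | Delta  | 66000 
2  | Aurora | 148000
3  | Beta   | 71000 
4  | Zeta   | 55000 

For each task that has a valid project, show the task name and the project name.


INNER JOIN keeps only tasks rows whose project_id matches an id in projects. Walk through each task:
  - task 1 (Train): project_id=NULL, no match -> dropped
  - task 2 (Research): project_id=2 -> matches Aurora
  - task 3 (Design): project_id=1 -> matches Delta
  - task 4 (Migrate): project_id=3 -> matches Beta
  - task 5 (Document): project_id=1 -> matches Delta
  - task 6 (Audit): project_id=NULL, no match -> dropped
  - task 7 (Optimize): project_id=4 -> matches Zeta
So 2 of 7 rows are dropped.

SQL:
SELECT a.name, b.name AS project
FROM tasks a
INNER JOIN projects b ON a.project_id = b.id

Result:
name     | project
---------+--------
Research | Aurora 
Design   | Delta  
Migrate  | Beta   
Document | Delta  
Optimize | Zeta   


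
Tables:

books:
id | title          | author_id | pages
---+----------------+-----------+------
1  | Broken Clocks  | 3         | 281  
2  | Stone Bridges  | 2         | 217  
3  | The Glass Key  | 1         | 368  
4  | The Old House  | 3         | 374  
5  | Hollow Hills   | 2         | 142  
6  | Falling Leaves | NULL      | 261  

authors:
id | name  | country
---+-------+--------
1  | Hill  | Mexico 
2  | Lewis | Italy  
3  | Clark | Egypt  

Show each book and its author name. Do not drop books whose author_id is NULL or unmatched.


LEFT JOIN keeps every row from books (the left table); where author_id has no match in authors, the author columns become NULL. Walk through each book:
  - book 1 (Broken Clocks): author_id=3 -> matches Clark
  - book 2 (Stone Bridges): author_id=2 -> matches Lewis
  - book 3 (The Glass Key): author_id=1 -> matches Hill
  - book 4 (The Old House): author_id=3 -> matches Clark
  - book 5 (Hollow Hills): author_id=2 -> matches Lewis
  - book 6 (Falling Leaves): author_id=NULL, no match -> kept with NULL
All 6 rows appear; 1 has NULL author.

SQL:
SELECT a.title, b.name AS author
FROM books a
LEFT JOIN authors b ON a.author_id = b.id

Result:
title          | author
---------------+-------
Broken Clocks  | Clark 
Stone Bridges  | Lewis 
The Glass Key  | Hill  
The Old House  | Clark 
Hollow Hills   | Lewis 
Falling Leaves | NULL  


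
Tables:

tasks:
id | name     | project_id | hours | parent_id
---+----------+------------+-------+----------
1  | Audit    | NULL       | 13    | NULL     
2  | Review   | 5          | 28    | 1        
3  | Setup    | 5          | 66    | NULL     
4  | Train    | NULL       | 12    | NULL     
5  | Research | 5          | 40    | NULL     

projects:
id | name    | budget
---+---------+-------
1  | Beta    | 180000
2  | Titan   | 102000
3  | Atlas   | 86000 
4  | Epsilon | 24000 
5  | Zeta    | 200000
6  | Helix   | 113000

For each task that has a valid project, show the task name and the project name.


INNER JOIN keeps only tasks rows whose project_id matches an id in projects. Walk through each task:
  - task 1 (Audit): project_id=NULL, no match -> dropped
  - task 2 (Review): project_id=5 -> matches Zeta
  - task 3 (Setup): project_id=5 -> matches Zeta
  - task 4 (Train): project_id=NULL, no match -> dropped
  - task 5 (Research): project_id=5 -> matches Zeta
So 2 of 5 rows are dropped.

SQL:
SELECT a.name, b.name AS project
FROM tasks a
INNER JOIN projects b ON a.project_id = b.id

Result:
name     | project
---------+--------
Review   | Zeta   
Setup    | Zeta   
Research | Zeta   


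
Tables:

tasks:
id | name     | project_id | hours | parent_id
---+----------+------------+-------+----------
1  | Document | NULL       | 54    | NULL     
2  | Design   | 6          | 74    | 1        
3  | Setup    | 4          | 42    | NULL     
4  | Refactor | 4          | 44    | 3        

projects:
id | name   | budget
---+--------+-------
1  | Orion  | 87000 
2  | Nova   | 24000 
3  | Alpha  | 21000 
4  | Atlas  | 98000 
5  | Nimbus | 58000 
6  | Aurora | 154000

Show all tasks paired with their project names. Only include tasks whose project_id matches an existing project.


INNER JOIN keeps only tasks rows whose project_id matches an id in projects. Walk through each task:
  - task 1 (Document): project_id=NULL, no match -> dropped
  - task 2 (Design): project_id=6 -> matches Aurora
  - task 3 (Setup): project_id=4 -> matches Atlas
  - task 4 (Refactor): project_id=4 -> matches Atlas
So 1 of 4 rows is dropped.

SQL:
SELECT a.name, b.name AS project
FROM tasks a
INNER JOIN projects b ON a.project_id = b.id

Result:
name     | project
---------+--------
Design   | Aurora 
Setup    | Atlas  
Refactor | Atlas  


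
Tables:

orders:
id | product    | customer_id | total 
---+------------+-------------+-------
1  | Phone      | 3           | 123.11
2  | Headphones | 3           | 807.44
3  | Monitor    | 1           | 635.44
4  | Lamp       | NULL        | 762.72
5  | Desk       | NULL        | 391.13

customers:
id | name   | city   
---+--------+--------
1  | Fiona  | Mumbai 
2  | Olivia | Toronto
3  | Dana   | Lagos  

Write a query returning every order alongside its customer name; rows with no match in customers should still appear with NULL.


LEFT JOIN keeps every row from orders (the left table); where customer_id has no match in customers, the customer columns become NULL. Walk through each order:
  - order 1 (Phone): customer_id=3 -> matches Dana
  - order 2 (Headphones): customer_id=3 -> matches Dana
  - order 3 (Monitor): customer_id=1 -> matches Fiona
  - order 4 (Lamp): customer_id=NULL, no match -> kept with NULL
  - order 5 (Desk): customer_id=NULL, no match -> kept with NULL
All 5 rows appear; 2 have NULL customer.

SQL:
SELECT a.product, b.name AS customer
FROM orders a
LEFT JOIN customers b ON a.customer_id = b.id

Result:
product    | customer
-----------+---------
Phone      | Dana    
Headphones | Dana    
Monitor    | Fiona   
Lamp       | NULL    
Desk       | NULL    


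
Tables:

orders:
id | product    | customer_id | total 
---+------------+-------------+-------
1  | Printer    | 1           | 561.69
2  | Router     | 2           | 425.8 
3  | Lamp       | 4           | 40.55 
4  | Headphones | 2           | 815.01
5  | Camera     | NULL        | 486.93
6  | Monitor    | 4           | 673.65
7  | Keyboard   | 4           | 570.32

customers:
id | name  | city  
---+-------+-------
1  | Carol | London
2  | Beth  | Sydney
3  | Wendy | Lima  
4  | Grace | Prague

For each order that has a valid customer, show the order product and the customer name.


INNER JOIN keeps only orders rows whose customer_id matches an id in customers. Walk through each order:
  - order 1 (Printer): customer_id=1 -> matches Carol
  - order 2 (Router): customer_id=2 -> matches Beth
  - order 3 (Lamp): customer_id=4 -> matches Grace
  - order 4 (Headphones): customer_id=2 -> matches Beth
  - order 5 (Camera): customer_id=NULL, no match -> dropped
  - order 6 (Monitor): customer_id=4 -> matches Grace
  - order 7 (Keyboard): customer_id=4 -> matches Grace
So 1 of 7 rows is dropped.

SQL:
SELECT a.product, b.name AS customer
FROM orders a
INNER JOIN customers b ON a.customer_id = b.id

Result:
product    | customer
-----------+---------
Printer    | Carol   
Router     | Beth    
Lamp       | Grace   
Headphones | Beth    
Monitor    | Grace   
Keyboard   | Grace   


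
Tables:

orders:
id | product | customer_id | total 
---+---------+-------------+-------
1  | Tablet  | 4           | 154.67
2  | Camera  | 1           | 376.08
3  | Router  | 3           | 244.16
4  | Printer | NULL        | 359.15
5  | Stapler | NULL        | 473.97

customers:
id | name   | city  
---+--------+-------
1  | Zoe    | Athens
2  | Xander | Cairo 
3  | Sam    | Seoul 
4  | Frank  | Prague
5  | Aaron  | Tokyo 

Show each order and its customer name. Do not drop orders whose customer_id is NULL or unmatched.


LEFT JOIN keeps every row from orders (the left table); where customer_id has no match in customers, the customer columns become NULL. Walk through each order:
  - order 1 (Tablet): customer_id=4 -> matches Frank
  - order 2 (Camera): customer_id=1 -> matches Zoe
  - order 3 (Router): customer_id=3 -> matches Sam
  - order 4 (Printer): customer_id=NULL, no match -> kept with NULL
  - order 5 (Stapler): customer_id=NULL, no match -> kept with NULL
All 5 rows appear; 2 have NULL customer.

SQL:
SELECT a.product, b.name AS customer
FROM orders a
LEFT JOIN customers b ON a.customer_id = b.id

Result:
product | customer
--------+---------
Tablet  | Frank   
Camera  | Zoe     
Router  | Sam     
Printer | NULL    
Stapler | NULL    


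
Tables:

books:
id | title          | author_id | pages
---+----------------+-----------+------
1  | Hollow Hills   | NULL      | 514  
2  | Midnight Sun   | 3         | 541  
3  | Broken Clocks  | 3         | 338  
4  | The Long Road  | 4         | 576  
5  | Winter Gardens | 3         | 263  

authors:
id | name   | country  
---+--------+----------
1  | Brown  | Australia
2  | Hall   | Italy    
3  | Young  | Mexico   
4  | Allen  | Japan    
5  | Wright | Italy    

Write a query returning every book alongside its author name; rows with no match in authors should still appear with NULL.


LEFT JOIN keeps every row from books (the left table); where author_id has no match in authors, the author columns become NULL. Walk through each book:
  - book 1 (Hollow Hills): author_id=NULL, no match -> kept with NULL
  - book 2 (Midnight Sun): author_id=3 -> matches Young
  - book 3 (Broken Clocks): author_id=3 -> matches Young
  - book 4 (The Long Road): author_id=4 -> matches Allen
  - book 5 (Winter Gardens): author_id=3 -> matches Young
All 5 rows appear; 1 has NULL author.

SQL:
SELECT a.title, b.name AS author
FROM books a
LEFT JOIN authors b ON a.author_id = b.id

Result:
title          | author
---------------+-------
Hollow Hills   | NULL  
Midnight Sun   | Young 
Broken Clocks  | Young 
The Long Road  | Allen 
Winter Gardens | Young 


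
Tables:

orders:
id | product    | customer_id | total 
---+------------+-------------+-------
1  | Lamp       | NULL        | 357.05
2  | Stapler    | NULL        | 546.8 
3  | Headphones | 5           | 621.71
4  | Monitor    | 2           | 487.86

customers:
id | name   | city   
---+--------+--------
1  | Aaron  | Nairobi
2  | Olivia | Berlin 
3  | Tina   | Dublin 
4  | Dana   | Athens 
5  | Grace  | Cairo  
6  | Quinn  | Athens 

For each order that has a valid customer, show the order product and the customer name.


INNER JOIN keeps only orders rows whose customer_id matches an id in customers. Walk through each order:
  - order 1 (Lamp): customer_id=NULL, no match -> dropped
  - order 2 (Stapler): customer_id=NULL, no match -> dropped
  - order 3 (Headphones): customer_id=5 -> matches Grace
  - order 4 (Monitor): customer_id=2 -> matches Olivia
So 2 of 4 rows are dropped.

SQL:
SELECT a.product, b.name AS customer
FROM orders a
INNER JOIN customers b ON a.customer_id = b.id

Result:
product    | customer
-----------+---------
Headphones | Grace   
Monitor    | Olivia  


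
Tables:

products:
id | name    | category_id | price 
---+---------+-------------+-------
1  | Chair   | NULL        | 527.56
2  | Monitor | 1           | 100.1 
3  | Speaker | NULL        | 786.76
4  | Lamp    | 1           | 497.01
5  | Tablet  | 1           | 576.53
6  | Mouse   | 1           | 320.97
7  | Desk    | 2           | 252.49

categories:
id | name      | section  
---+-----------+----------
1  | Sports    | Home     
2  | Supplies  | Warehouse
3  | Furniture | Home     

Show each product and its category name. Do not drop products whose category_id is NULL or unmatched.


LEFT JOIN keeps every row from products (the left table); where category_id has no match in categories, the category columns become NULL. Walk through each product:
  - product 1 (Chair): category_id=NULL, no match -> kept with NULL
  - product 2 (Monitor): category_id=1 -> matches Sports
  - product 3 (Speaker): category_id=NULL, no match -> kept with NULL
  - product 4 (Lamp): category_id=1 -> matches Sports
  - product 5 (Tablet): category_id=1 -> matches Sports
  - product 6 (Mouse): category_id=1 -> matches Sports
  - product 7 (Desk): category_id=2 -> matches Supplies
All 7 rows appear; 2 have NULL category.

SQL:
SELECT a.name, b.name AS category
FROM products a
LEFT JOIN categories b ON a.category_id = b.id

Result:
name    | category
--------+---------
Chair   | NULL    
Monitor | Sports  
Speaker | NULL    
Lamp    | Sports  
Tablet  | Sports  
Mouse   | Sports  
Desk    | Supplies


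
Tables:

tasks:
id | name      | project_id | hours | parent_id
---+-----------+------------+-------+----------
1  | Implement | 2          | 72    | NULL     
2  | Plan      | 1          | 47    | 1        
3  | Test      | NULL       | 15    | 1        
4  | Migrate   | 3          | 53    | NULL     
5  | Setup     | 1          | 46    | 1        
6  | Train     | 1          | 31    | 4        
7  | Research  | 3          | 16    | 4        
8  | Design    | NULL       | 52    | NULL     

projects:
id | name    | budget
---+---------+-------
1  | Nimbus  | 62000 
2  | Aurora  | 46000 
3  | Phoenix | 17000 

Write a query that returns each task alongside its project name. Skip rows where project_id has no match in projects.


INNER JOIN keeps only tasks rows whose project_id matches an id in projects. Walk through each task:
  - task 1 (Implement): project_id=2 -> matches Aurora
  - task 2 (Plan): project_id=1 -> matches Nimbus
  - task 3 (Test): project_id=NULL, no match -> dropped
  - task 4 (Migrate): project_id=3 -> matches Phoenix
  - task 5 (Setup): project_id=1 -> matches Nimbus
  - task 6 (Train): project_id=1 -> matches Nimbus
  - task 7 (Research): project_id=3 -> matches Phoenix
  - task 8 (Design): project_id=NULL, no match -> dropped
So 2 of 8 rows are dropped.

SQL:
SELECT a.name, b.name AS project
FROM tasks a
INNER JOIN projects b ON a.project_id = b.id

Result:
name      | project
----------+--------
Implement | Aurora 
Plan      | Nimbus 
Migrate   | Phoenix
Setup     | Nimbus 
Train     | Nimbus 
Research  | Phoenix


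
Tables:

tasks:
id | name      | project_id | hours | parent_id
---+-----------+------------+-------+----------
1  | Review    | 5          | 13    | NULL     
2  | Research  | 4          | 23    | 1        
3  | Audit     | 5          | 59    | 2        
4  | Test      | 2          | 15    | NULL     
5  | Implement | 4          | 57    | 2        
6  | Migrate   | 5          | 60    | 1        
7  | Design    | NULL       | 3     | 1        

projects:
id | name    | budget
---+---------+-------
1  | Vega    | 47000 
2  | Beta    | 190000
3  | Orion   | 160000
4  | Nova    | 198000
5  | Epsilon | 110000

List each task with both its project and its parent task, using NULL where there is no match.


Two LEFT JOINs from the same base table tasks: one to projects via project_id, one to tasks itself via parent_id. Both are LEFT so every task is preserved.
Match against projects:
  - task 1 (Review): project_id=5 -> matches Epsilon
  - task 2 (Research): project_id=4 -> matches Nova
  - task 3 (Audit): project_id=5 -> matches Epsilon
  - task 4 (Test): project_id=2 -> matches Beta
  - task 5 (Implement): project_id=4 -> matches Nova
  - task 6 (Migrate): project_id=5 -> matches Epsilon
  - task 7 (Design): project_id=NULL, no match -> kept with NULL
Match against tasks (self):
  - task 1 (Review): parent_id=NULL -> NULL
  - task 2 (Research): parent_id=1 -> Review
  - task 3 (Audit): parent_id=2 -> Research
  - task 4 (Test): parent_id=NULL -> NULL
  - task 5 (Implement): parent_id=2 -> Research
  - task 6 (Migrate): parent_id=1 -> Review
  - task 7 (Design): parent_id=1 -> Review

SQL:
SELECT a.name, b.name AS project, c.name AS parent
FROM tasks a
LEFT JOIN projects b ON a.project_id = b.id
LEFT JOIN tasks c ON a.parent_id = c.id

Result:
name      | project | parent  
----------+---------+---------
Review    | Epsilon | NULL    
Research  | Nova    | Review  
Audit     | Epsilon | Research
Test      | Beta    | NULL    
Implement | Nova    | Research
Migrate   | Epsilon | Review  
Design    | NULL    | Review  


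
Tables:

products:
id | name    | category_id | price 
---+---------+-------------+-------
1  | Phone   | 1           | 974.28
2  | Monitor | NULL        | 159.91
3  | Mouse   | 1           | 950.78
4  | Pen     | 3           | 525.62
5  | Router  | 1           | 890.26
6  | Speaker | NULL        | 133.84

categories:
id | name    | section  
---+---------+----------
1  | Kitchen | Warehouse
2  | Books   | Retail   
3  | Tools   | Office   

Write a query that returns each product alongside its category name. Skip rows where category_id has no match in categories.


INNER JOIN keeps only products rows whose category_id matches an id in categories. Walk through each product:
  - product 1 (Phone): category_id=1 -> matches Kitchen
  - product 2 (Monitor): category_id=NULL, no match -> dropped
  - product 3 (Mouse): category_id=1 -> matches Kitchen
  - product 4 (Pen): category_id=3 -> matches Tools
  - product 5 (Router): category_id=1 -> matches Kitchen
  - product 6 (Speaker): category_id=NULL, no match -> dropped
So 2 of 6 rows are dropped.

SQL:
SELECT a.name, b.name AS category
FROM products a
INNER JOIN categories b ON a.category_id = b.id

Result:
name   | category
-------+---------
Phone  | Kitchen 
Mouse  | Kitchen 
Pen    | Tools   
Router | Kitchen 


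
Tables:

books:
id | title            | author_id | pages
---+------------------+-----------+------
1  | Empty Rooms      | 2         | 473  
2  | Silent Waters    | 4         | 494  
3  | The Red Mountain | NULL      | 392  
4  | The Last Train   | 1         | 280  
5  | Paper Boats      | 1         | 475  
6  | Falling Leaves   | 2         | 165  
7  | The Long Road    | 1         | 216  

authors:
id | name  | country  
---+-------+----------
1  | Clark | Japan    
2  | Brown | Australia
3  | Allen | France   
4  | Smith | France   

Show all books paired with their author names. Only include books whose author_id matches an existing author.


INNER JOIN keeps only books rows whose author_id matches an id in authors. Walk through each book:
  - book 1 (Empty Rooms): author_id=2 -> matches Brown
  - book 2 (Silent Waters): author_id=4 -> matches Smith
  - book 3 (The Red Mountain): author_id=NULL, no match -> dropped
  - book 4 (The Last Train): author_id=1 -> matches Clark
  - book 5 (Paper Boats): author_id=1 -> matches Clark
  - book 6 (Falling Leaves): author_id=2 -> matches Brown
  - book 7 (The Long Road): author_id=1 -> matches Clark
So 1 of 7 rows is dropped.

SQL:
SELECT a.title, b.name AS author
FROM books a
INNER JOIN authors b ON a.author_id = b.id

Result:
title          | author
---------------+-------
Empty Rooms    | Brown 
Silent Waters  | Smith 
The Last Train | Clark 
Paper Boats    | Clark 
Falling Leaves | Brown 
The Long Road  | Clark 


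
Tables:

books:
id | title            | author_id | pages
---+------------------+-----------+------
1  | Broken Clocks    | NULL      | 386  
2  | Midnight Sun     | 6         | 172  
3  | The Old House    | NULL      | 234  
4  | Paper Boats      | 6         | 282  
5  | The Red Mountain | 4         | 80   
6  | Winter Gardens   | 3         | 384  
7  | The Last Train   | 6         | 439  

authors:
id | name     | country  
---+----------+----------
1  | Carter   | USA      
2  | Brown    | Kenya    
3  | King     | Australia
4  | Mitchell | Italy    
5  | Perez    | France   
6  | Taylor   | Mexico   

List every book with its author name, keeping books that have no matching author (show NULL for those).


LEFT JOIN keeps every row from books (the left table); where author_id has no match in authors, the author columns become NULL. Walk through each book:
  - book 1 (Broken Clocks): author_id=NULL, no match -> kept with NULL
  - book 2 (Midnight Sun): author_id=6 -> matches Taylor
  - book 3 (The Old House): author_id=NULL, no match -> kept with NULL
  - book 4 (Paper Boats): author_id=6 -> matches Taylor
  - book 5 (The Red Mountain): author_id=4 -> matches Mitchell
  - book 6 (Winter Gardens): author_id=3 -> matches King
  - book 7 (The Last Train): author_id=6 -> matches Taylor
All 7 rows appear; 2 have NULL author.

SQL:
SELECT a.title, b.name AS author
FROM books a
LEFT JOIN authors b ON a.author_id = b.id

Result:
title            | author  
-----------------+---------
Broken Clocks    | NULL    
Midnight Sun     | Taylor  
The Old House    | NULL    
Paper Boats      | Taylor  
The Red Mountain | Mitchell
Winter Gardens   | King    
The Last Train   | Taylor  


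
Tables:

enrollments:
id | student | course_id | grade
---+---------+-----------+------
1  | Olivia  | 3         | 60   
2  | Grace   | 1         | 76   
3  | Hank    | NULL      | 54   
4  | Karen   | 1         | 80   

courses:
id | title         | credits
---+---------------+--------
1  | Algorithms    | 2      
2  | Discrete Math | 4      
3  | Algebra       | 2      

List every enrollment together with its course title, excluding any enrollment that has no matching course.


INNER JOIN keeps only enrollments rows whose course_id matches an id in courses. Walk through each enrollment:
  - enrollment 1 (Olivia): course_id=3 -> matches Algebra
  - enrollment 2 (Grace): course_id=1 -> matches Algorithms
  - enrollment 3 (Hank): course_id=NULL, no match -> dropped
  - enrollment 4 (Karen): course_id=1 -> matches Algorithms
So 1 of 4 rows is dropped.

SQL:
SELECT a.student, b.title AS course
FROM enrollments a
INNER JOIN courses b ON a.course_id = b.id

Result:
student | course    
--------+-----------
Olivia  | Algebra   
Grace   | Algorithms
Karen   | Algorithms


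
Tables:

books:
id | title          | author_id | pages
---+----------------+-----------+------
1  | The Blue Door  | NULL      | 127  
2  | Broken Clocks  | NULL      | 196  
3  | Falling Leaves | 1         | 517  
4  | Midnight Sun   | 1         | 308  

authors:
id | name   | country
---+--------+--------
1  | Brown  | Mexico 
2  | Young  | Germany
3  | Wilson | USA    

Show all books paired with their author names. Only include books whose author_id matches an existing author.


INNER JOIN keeps only books rows whose author_id matches an id in authors. Walk through each book:
  - book 1 (The Blue Door): author_id=NULL, no match -> dropped
  - book 2 (Broken Clocks): author_id=NULL, no match -> dropped
  - book 3 (Falling Leaves): author_id=1 -> matches Brown
  - book 4 (Midnight Sun): author_id=1 -> matches Brown
So 2 of 4 rows are dropped.

SQL:
SELECT a.title, b.name AS author
FROM books a
INNER JOIN authors b ON a.author_id = b.id

Result:
title          | author
---------------+-------
Falling Leaves | Brown 
Midnight Sun   | Brown 


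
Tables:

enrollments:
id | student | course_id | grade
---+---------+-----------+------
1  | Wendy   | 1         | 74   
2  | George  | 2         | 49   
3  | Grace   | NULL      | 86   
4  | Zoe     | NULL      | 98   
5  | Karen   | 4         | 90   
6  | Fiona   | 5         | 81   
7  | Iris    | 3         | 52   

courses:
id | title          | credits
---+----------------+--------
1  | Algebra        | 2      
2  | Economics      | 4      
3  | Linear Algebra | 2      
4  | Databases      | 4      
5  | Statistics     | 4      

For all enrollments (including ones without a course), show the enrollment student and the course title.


LEFT JOIN keeps every row from enrollments (the left table); where course_id has no match in courses, the course columns become NULL. Walk through each enrollment:
  - enrollment 1 (Wendy): course_id=1 -> matches Algebra
  - enrollment 2 (George): course_id=2 -> matches Economics
  - enrollment 3 (Grace): course_id=NULL, no match -> kept with NULL
  - enrollment 4 (Zoe): course_id=NULL, no match -> kept with NULL
  - enrollment 5 (Karen): course_id=4 -> matches Databases
  - enrollment 6 (Fiona): course_id=5 -> matches Statistics
  - enrollment 7 (Iris): course_id=3 -> matches Linear Algebra
All 7 rows appear; 2 have NULL course.

SQL:
SELECT a.student, b.title AS course
FROM enrollments a
LEFT JOIN courses b ON a.course_id = b.id

Result:
student | course        
--------+---------------
Wendy   | Algebra       
George  | Economics     
Grace   | NULL          
Zoe     | NULL          
Karen   | Databases     
Fiona   | Statistics    
Iris    | Linear Algebra


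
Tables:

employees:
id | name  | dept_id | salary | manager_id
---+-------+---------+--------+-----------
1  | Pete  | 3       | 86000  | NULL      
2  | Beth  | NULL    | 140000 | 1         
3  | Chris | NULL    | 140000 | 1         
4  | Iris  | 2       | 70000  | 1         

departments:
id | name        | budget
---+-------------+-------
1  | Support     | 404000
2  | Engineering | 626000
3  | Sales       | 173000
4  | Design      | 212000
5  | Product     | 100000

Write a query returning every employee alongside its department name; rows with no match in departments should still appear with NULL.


LEFT JOIN keeps every row from employees (the left table); where dept_id has no match in departments, the department columns become NULL. Walk through each employee:
  - employee 1 (Pete): dept_id=3 -> matches Sales
  - employee 2 (Beth): dept_id=NULL, no match -> kept with NULL
  - employee 3 (Chris): dept_id=NULL, no match -> kept with NULL
  - employee 4 (Iris): dept_id=2 -> matches Engineering
All 4 rows appear; 2 have NULL department.

SQL:
SELECT a.name, b.name AS department
FROM employees a
LEFT JOIN departments b ON a.dept_id = b.id

Result:
name  | department 
------+------------
Pete  | Sales      
Beth  | NULL       
Chris | NULL       
Iris  | Engineering


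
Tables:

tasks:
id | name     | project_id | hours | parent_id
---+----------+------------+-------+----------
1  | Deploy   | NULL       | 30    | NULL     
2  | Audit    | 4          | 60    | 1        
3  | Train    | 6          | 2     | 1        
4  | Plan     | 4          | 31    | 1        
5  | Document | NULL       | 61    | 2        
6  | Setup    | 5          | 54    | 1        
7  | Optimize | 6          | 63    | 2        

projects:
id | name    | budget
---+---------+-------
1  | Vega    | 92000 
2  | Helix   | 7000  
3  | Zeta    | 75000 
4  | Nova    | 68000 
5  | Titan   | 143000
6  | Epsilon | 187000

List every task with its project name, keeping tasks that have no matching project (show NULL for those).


LEFT JOIN keeps every row from tasks (the left table); where project_id has no match in projects, the project columns become NULL. Walk through each task:
  - task 1 (Deploy): project_id=NULL, no match -> kept with NULL
  - task 2 (Audit): project_id=4 -> matches Nova
  - task 3 (Train): project_id=6 -> matches Epsilon
  - task 4 (Plan): project_id=4 -> matches Nova
  - task 5 (Document): project_id=NULL, no match -> kept with NULL
  - task 6 (Setup): project_id=5 -> matches Titan
  - task 7 (Optimize): project_id=6 -> matches Epsilon
All 7 rows appear; 2 have NULL project.

SQL:
SELECT a.name, b.name AS project
FROM tasks a
LEFT JOIN projects b ON a.project_id = b.id

Result:
name     | project
---------+--------
Deploy   | NULL   
Audit    | Nova   
Train    | Epsilon
Plan     | Nova   
Document | NULL   
Setup    | Titan  
Optimize | Epsilon


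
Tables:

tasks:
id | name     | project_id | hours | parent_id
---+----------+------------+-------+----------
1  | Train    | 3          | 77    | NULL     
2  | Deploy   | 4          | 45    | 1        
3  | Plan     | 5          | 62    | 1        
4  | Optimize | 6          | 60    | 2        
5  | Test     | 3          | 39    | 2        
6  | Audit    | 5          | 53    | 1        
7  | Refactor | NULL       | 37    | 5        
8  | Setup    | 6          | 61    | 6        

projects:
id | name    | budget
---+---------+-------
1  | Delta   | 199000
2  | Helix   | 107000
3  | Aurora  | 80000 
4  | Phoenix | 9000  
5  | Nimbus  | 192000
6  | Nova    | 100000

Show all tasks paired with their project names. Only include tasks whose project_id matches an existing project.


INNER JOIN keeps only tasks rows whose project_id matches an id in projects. Walk through each task:
  - task 1 (Train): project_id=3 -> matches Aurora
  - task 2 (Deploy): project_id=4 -> matches Phoenix
  - task 3 (Plan): project_id=5 -> matches Nimbus
  - task 4 (Optimize): project_id=6 -> matches Nova
  - task 5 (Test): project_id=3 -> matches Aurora
  - task 6 (Audit): project_id=5 -> matches Nimbus
  - task 7 (Refactor): project_id=NULL, no match -> dropped
  - task 8 (Setup): project_id=6 -> matches Nova
So 1 of 8 rows is dropped.

SQL:
SELECT a.name, b.name AS project
FROM tasks a
INNER JOIN projects b ON a.project_id = b.id

Result:
name     | project
---------+--------
Train    | Aurora 
Deploy   | Phoenix
Plan     | Nimbus 
Optimize | Nova   
Test     | Aurora 
Audit    | Nimbus 
Setup    | Nova   


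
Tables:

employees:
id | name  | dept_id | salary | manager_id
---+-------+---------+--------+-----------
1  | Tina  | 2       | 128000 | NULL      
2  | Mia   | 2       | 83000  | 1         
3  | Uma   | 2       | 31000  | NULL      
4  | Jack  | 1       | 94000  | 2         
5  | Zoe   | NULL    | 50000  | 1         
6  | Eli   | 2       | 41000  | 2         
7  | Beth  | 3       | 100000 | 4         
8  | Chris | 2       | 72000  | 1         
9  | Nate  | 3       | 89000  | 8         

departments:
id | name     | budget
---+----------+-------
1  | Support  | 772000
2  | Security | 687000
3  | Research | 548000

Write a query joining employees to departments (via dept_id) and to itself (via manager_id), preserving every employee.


Two LEFT JOINs from the same base table employees: one to departments via dept_id, one to employees itself via manager_id. Both are LEFT so every employee is preserved.
Match against departments:
  - employee 1 (Tina): dept_id=2 -> matches Security
  - employee 2 (Mia): dept_id=2 -> matches Security
  - employee 3 (Uma): dept_id=2 -> matches Security
  - employee 4 (Jack): dept_id=1 -> matches Support
  - employee 5 (Zoe): dept_id=NULL, no match -> kept with NULL
  - employee 6 (Eli): dept_id=2 -> matches Security
  - employee 7 (Beth): dept_id=3 -> matches Research
  - employee 8 (Chris): dept_id=2 -> matches Security
  - employee 9 (Nate): dept_id=3 -> matches Research
Match against employees (self):
  - employee 1 (Tina): manager_id=NULL -> NULL
  - employee 2 (Mia): manager_id=1 -> Tina
  - employee 3 (Uma): manager_id=NULL -> NULL
  - employee 4 (Jack): manager_id=2 -> Mia
  - employee 5 (Zoe): manager_id=1 -> Tina
  - employee 6 (Eli): manager_id=2 -> Mia
  - employee 7 (Beth): manager_id=4 -> Jack
  - employee 8 (Chris): manager_id=1 -> Tina
  - employee 9 (Nate): manager_id=8 -> Chris

SQL:
SELECT a.name, b.name AS department, c.name AS manager
FROM employees a
LEFT JOIN departments b ON a.dept_id = b.id
LEFT JOIN employees c ON a.manager_id = c.id

Result:
name  | department | manager
------+------------+--------
Tina  | Security   | NULL   
Mia   | Security   | Tina   
Uma   | Security   | NULL   
Jack  | Support    | Mia    
Zoe   | NULL       | Tina   
Eli   | Security   | Mia    
Beth  | Research   | Jack   
Chris | Security   | Tina   
Nate  | Research   | Chris  


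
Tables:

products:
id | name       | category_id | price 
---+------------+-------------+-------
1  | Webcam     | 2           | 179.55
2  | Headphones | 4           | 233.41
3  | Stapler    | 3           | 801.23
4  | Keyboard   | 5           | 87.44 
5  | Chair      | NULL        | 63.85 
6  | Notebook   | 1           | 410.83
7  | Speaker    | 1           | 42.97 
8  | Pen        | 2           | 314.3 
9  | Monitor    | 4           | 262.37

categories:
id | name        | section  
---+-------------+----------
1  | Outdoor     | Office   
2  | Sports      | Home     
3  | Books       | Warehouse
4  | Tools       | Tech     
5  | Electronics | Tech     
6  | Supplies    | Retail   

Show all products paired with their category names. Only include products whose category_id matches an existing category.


INNER JOIN keeps only products rows whose category_id matches an id in categories. Walk through each product:
  - product 1 (Webcam): category_id=2 -> matches Sports
  - product 2 (Headphones): category_id=4 -> matches Tools
  - product 3 (Stapler): category_id=3 -> matches Books
  - product 4 (Keyboard): category_id=5 -> matches Electronics
  - product 5 (Chair): category_id=NULL, no match -> dropped
  - product 6 (Notebook): category_id=1 -> matches Outdoor
  - product 7 (Speaker): category_id=1 -> matches Outdoor
  - product 8 (Pen): category_id=2 -> matches Sports
  - product 9 (Monitor): category_id=4 -> matches Tools
So 1 of 9 rows is dropped.

SQL:
SELECT a.name, b.name AS category
FROM products a
INNER JOIN categories b ON a.category_id = b.id

Result:
name       | category   
-----------+------------
Webcam     | Sports     
Headphones | Tools      
Stapler    | Books      
Keyboard   | Electronics
Notebook   | Outdoor    
Speaker    | Outdoor    
Pen        | Sports     
Monitor    | Tools      


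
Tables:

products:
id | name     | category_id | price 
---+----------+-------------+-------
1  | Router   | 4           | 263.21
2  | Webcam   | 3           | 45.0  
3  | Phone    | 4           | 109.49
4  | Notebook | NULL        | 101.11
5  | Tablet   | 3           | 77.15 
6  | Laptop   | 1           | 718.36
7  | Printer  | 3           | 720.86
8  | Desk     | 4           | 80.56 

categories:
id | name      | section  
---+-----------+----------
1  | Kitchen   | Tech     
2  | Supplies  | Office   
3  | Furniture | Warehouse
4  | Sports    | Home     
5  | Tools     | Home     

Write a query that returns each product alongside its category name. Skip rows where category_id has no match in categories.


INNER JOIN keeps only products rows whose category_id matches an id in categories. Walk through each product:
  - product 1 (Router): category_id=4 -> matches Sports
  - product 2 (Webcam): category_id=3 -> matches Furniture
  - product 3 (Phone): category_id=4 -> matches Sports
  - product 4 (Notebook): category_id=NULL, no match -> dropped
  - product 5 (Tablet): category_id=3 -> matches Furniture
  - product 6 (Laptop): category_id=1 -> matches Kitchen
  - product 7 (Printer): category_id=3 -> matches Furniture
  - product 8 (Desk): category_id=4 -> matches Sports
So 1 of 8 rows is dropped.

SQL:
SELECT a.name, b.name AS category
FROM products a
INNER JOIN categories b ON a.category_id = b.id

Result:
name    | category 
--------+----------
Router  | Sports   
Webcam  | Furniture
Phone   | Sports   
Tablet  | Furniture
Laptop  | Kitchen  
Printer | Furniture
Desk    | Sports   


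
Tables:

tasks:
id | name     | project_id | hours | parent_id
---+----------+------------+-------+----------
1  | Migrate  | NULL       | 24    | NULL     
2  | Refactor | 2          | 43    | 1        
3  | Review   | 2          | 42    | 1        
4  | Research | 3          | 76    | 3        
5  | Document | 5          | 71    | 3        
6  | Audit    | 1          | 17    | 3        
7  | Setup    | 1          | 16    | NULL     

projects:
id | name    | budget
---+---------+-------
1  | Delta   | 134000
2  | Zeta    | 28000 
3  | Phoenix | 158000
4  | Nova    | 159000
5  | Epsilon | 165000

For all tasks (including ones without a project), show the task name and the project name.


LEFT JOIN keeps every row from tasks (the left table); where project_id has no match in projects, the project columns become NULL. Walk through each task:
  - task 1 (Migrate): project_id=NULL, no match -> kept with NULL
  - task 2 (Refactor): project_id=2 -> matches Zeta
  - task 3 (Review): project_id=2 -> matches Zeta
  - task 4 (Research): project_id=3 -> matches Phoenix
  - task 5 (Document): project_id=5 -> matches Epsilon
  - task 6 (Audit): project_id=1 -> matches Delta
  - task 7 (Setup): project_id=1 -> matches Delta
All 7 rows appear; 1 has NULL project.

SQL:
SELECT a.name, b.name AS project
FROM tasks a
LEFT JOIN projects b ON a.project_id = b.id

Result:
name     | project
---------+--------
Migrate  | NULL   
Refactor | Zeta   
Review   | Zeta   
Research | Phoenix
Document | Epsilon
Audit    | Delta  
Setup    | Delta  


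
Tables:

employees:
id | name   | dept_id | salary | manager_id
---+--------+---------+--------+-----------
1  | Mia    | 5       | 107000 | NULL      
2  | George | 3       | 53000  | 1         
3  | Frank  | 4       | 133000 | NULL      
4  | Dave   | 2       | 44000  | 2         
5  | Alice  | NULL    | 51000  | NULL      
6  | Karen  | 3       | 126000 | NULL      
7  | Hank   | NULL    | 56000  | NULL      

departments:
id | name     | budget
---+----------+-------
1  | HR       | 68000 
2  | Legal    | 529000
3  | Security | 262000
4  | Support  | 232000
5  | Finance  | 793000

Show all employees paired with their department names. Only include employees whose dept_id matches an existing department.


INNER JOIN keeps only employees rows whose dept_id matches an id in departments. Walk through each employee:
  - employee 1 (Mia): dept_id=5 -> matches Finance
  - employee 2 (George): dept_id=3 -> matches Security
  - employee 3 (Frank): dept_id=4 -> matches Support
  - employee 4 (Dave): dept_id=2 -> matches Legal
  - employee 5 (Alice): dept_id=NULL, no match -> dropped
  - employee 6 (Karen): dept_id=3 -> matches Security
  - employee 7 (Hank): dept_id=NULL, no match -> dropped
So 2 of 7 rows are dropped.

SQL:
SELECT a.name, b.name AS department
FROM employees a
INNER JOIN departments b ON a.dept_id = b.id

Result:
name   | department
-------+-----------
Mia    | Finance   
George | Security  
Frank  | Support   
Dave   | Legal     
Karen  | Security  


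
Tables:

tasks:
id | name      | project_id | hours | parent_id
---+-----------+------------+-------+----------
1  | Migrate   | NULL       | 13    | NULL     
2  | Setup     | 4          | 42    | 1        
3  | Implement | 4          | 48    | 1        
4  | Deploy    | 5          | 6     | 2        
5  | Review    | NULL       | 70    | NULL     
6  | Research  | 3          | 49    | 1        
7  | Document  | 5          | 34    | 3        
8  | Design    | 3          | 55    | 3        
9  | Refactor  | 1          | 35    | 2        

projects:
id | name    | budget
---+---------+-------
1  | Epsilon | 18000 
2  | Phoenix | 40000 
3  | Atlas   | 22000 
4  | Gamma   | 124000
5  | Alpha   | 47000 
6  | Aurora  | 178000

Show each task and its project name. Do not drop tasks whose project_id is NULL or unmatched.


LEFT JOIN keeps every row from tasks (the left table); where project_id has no match in projects, the project columns become NULL. Walk through each task:
  - task 1 (Migrate): project_id=NULL, no match -> kept with NULL
  - task 2 (Setup): project_id=4 -> matches Gamma
  - task 3 (Implement): project_id=4 -> matches Gamma
  - task 4 (Deploy): project_id=5 -> matches Alpha
  - task 5 (Review): project_id=NULL, no match -> kept with NULL
  - task 6 (Research): project_id=3 -> matches Atlas
  - task 7 (Document): project_id=5 -> matches Alpha
  - task 8 (Design): project_id=3 -> matches Atlas
  - task 9 (Refactor): project_id=1 -> matches Epsilon
All 9 rows appear; 2 have NULL project.

SQL:
SELECT a.name, b.name AS project
FROM tasks a
LEFT JOIN projects b ON a.project_id = b.id

Result:
name      | project
----------+--------
Migrate   | NULL   
Setup     | Gamma  
Implement | Gamma  
Deploy    | Alpha  
Review    | NULL   
Research  | Atlas  
Document  | Alpha  
Design    | Atlas  
Refactor  | Epsilon
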